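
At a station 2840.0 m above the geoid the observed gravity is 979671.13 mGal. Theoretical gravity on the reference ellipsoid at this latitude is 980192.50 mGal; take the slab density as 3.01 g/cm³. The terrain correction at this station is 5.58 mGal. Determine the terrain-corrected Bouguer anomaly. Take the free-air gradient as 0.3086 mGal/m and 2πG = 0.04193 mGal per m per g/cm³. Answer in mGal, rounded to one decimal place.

Free-air correction = 0.3086 × 2840.0 = 876.42 mGal
Free-air anomaly = 979671.13 − 980192.50 + (876.42) = 355.05 mGal
Bouguer slab correction = 0.04193 × 3.01 × 2840.0 = 358.43 mGal
Simple Bouguer anomaly = 355.05 − (358.43) = -3.38 mGal
Complete Bouguer anomaly = -3.38 + 5.58 = 2.20 mGal

2.2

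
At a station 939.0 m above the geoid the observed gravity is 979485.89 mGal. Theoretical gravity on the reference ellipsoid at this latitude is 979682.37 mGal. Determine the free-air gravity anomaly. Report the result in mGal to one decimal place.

Free-air correction = 0.3086 × 939.0 = 289.78 mGal
Free-air anomaly = 979485.89 − 979682.37 + (289.78) = 93.30 mGal

93.3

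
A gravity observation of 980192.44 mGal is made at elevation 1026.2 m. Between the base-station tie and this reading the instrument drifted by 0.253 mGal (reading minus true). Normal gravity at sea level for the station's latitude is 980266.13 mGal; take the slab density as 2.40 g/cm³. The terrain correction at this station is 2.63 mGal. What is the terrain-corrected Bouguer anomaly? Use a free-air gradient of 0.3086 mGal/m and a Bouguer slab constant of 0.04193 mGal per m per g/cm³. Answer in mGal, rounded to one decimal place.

Drift-corrected reading = 980192.44 − (0.253) = 980192.187 mGal
Free-air correction = 0.3086 × 1026.2 = 316.69 mGal
Free-air anomaly = 980192.187 − 980266.13 + (316.69) = 242.747 mGal
Bouguer slab correction = 0.04193 × 2.40 × 1026.2 = 103.27 mGal
Simple Bouguer anomaly = 242.747 − (103.27) = 139.477 mGal
Complete Bouguer anomaly = 139.477 + 2.63 = 142.107 mGal

142.1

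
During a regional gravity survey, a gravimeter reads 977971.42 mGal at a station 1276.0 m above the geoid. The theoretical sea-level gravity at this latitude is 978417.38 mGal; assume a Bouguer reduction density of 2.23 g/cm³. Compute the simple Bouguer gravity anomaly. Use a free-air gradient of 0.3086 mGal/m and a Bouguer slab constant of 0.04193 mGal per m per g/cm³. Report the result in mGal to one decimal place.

Free-air correction = 0.3086 × 1276.0 = 393.77 mGal
Free-air anomaly = 977971.42 − 978417.38 + (393.77) = -52.19 mGal
Bouguer slab correction = 0.04193 × 2.23 × 1276.0 = 119.31 mGal
Simple Bouguer anomaly = -52.19 − (119.31) = -171.50 mGal

-171.5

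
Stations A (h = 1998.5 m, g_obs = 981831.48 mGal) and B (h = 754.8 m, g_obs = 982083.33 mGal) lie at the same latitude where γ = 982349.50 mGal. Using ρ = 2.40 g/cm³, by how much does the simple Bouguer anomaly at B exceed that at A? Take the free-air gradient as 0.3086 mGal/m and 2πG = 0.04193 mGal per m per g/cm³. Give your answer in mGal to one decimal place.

Δg_SB(A) = 981831.48 − 982349.50 + 0.3086×1998.5 − 0.04193×2.40×1998.5 = -102.40 mGal
Δg_SB(B) = 982083.33 − 982349.50 + 0.3086×754.8 − 0.04193×2.40×754.8 = -109.20 mGal
Difference = -109.20 − (-102.40) = -6.80 mGal

-6.8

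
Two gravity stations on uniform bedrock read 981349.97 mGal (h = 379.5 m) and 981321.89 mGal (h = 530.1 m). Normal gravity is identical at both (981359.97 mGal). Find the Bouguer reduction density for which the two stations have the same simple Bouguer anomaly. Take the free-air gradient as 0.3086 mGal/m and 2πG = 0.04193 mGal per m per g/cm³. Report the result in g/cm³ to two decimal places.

Δg_obs = 981321.89 − 981349.97 = -28.08 mGal over Δh = 530.1 − 379.5 = 150.6 m
Equal Bouguer anomalies ⇒ Δg_obs + (0.3086 − 0.04193ρ)·Δh = 0
0.3086 − 0.04193ρ = −Δg_obs/Δh = 0.18645
ρ = (0.3086 − 0.18645) / 0.04193 = 2.91 g/cm³

2.91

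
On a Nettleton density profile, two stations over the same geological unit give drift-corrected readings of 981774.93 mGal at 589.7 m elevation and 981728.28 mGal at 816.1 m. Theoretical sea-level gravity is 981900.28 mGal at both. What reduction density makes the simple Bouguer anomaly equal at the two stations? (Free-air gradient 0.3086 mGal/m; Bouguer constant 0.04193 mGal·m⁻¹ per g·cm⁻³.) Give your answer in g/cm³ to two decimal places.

2.45

Δg_obs = 981728.28 − 981774.93 = -46.65 mGal over Δh = 816.1 − 589.7 = 226.4 m
Equal Bouguer anomalies ⇒ Δg_obs + (0.3086 − 0.04193ρ)·Δh = 0
0.3086 − 0.04193ρ = −Δg_obs/Δh = 0.20605
ρ = (0.3086 − 0.20605) / 0.04193 = 2.45 g/cm³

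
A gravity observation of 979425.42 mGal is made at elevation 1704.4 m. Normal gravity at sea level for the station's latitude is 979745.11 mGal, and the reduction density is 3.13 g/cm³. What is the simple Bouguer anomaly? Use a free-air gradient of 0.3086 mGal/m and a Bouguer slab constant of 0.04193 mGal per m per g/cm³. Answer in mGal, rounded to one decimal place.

Free-air correction = 0.3086 × 1704.4 = 525.98 mGal
Free-air anomaly = 979425.42 − 979745.11 + (525.98) = 206.29 mGal
Bouguer slab correction = 0.04193 × 3.13 × 1704.4 = 223.69 mGal
Simple Bouguer anomaly = 206.29 − (223.69) = -17.40 mGal

-17.4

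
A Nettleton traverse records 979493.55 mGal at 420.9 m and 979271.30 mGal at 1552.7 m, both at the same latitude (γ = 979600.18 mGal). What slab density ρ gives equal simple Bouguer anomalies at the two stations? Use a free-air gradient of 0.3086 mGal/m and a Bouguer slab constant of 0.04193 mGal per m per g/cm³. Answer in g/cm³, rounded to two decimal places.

Δg_obs = 979271.30 − 979493.55 = -222.25 mGal over Δh = 1552.7 − 420.9 = 1131.8 m
Equal Bouguer anomalies ⇒ Δg_obs + (0.3086 − 0.04193ρ)·Δh = 0
0.3086 − 0.04193ρ = −Δg_obs/Δh = 0.19637
ρ = (0.3086 − 0.19637) / 0.04193 = 2.68 g/cm³

2.68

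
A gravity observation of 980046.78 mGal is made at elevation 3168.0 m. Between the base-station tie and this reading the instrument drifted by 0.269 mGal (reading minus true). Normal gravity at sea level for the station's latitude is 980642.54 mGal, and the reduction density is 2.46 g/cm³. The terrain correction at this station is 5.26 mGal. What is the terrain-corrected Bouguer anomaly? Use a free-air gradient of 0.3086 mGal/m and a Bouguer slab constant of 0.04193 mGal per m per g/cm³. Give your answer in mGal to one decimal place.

60.1

Drift-corrected reading = 980046.78 − (0.269) = 980046.511 mGal
Free-air correction = 0.3086 × 3168.0 = 977.64 mGal
Free-air anomaly = 980046.511 − 980642.54 + (977.64) = 381.611 mGal
Bouguer slab correction = 0.04193 × 2.46 × 3168.0 = 326.77 mGal
Simple Bouguer anomaly = 381.611 − (326.77) = 54.841 mGal
Complete Bouguer anomaly = 54.841 + 5.26 = 60.101 mGal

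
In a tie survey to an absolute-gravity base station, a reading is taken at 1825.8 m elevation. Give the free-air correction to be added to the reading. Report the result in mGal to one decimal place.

563.4

Free-air correction = 0.3086 × 1825.8 = 563.4 mGal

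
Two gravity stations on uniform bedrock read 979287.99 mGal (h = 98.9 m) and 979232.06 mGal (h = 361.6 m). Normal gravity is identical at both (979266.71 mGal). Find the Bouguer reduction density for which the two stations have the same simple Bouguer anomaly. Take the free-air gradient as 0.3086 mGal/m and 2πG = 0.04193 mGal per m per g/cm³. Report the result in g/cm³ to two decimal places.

Δg_obs = 979232.06 − 979287.99 = -55.93 mGal over Δh = 361.6 − 98.9 = 262.7 m
Equal Bouguer anomalies ⇒ Δg_obs + (0.3086 − 0.04193ρ)·Δh = 0
0.3086 − 0.04193ρ = −Δg_obs/Δh = 0.21290
ρ = (0.3086 − 0.21290) / 0.04193 = 2.28 g/cm³

2.28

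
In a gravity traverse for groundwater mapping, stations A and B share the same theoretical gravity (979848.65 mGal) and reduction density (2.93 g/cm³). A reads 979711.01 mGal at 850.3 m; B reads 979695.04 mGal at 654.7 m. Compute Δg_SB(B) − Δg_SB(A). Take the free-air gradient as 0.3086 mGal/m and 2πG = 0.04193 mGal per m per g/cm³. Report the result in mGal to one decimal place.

Δg_SB(A) = 979711.01 − 979848.65 + 0.3086×850.3 − 0.04193×2.93×850.3 = 20.30 mGal
Δg_SB(B) = 979695.04 − 979848.65 + 0.3086×654.7 − 0.04193×2.93×654.7 = -32.00 mGal
Difference = -32.00 − (20.30) = -52.30 mGal

-52.3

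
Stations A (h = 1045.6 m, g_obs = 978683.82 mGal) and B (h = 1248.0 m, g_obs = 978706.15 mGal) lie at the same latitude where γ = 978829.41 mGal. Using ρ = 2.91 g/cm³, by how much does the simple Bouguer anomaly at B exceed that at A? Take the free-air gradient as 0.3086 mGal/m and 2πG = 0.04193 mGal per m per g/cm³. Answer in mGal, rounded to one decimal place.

60.1

Δg_SB(A) = 978683.82 − 978829.41 + 0.3086×1045.6 − 0.04193×2.91×1045.6 = 49.50 mGal
Δg_SB(B) = 978706.15 − 978829.41 + 0.3086×1248.0 − 0.04193×2.91×1248.0 = 109.60 mGal
Difference = 109.60 − (49.50) = 60.10 mGal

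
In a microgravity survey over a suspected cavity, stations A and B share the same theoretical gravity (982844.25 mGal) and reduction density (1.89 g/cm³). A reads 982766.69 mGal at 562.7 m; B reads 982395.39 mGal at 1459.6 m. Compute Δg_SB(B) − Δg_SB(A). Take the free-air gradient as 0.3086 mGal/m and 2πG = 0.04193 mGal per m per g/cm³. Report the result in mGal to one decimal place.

-165.6

Δg_SB(A) = 982766.69 − 982844.25 + 0.3086×562.7 − 0.04193×1.89×562.7 = 51.50 mGal
Δg_SB(B) = 982395.39 − 982844.25 + 0.3086×1459.6 − 0.04193×1.89×1459.6 = -114.10 mGal
Difference = -114.10 − (51.50) = -165.60 mGal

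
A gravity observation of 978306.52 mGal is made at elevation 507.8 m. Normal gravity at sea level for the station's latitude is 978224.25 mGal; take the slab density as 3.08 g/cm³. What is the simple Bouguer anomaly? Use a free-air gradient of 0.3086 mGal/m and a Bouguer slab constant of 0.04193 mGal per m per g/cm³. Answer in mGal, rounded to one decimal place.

173.4

Free-air correction = 0.3086 × 507.8 = 156.71 mGal
Free-air anomaly = 978306.52 − 978224.25 + (156.71) = 238.98 mGal
Bouguer slab correction = 0.04193 × 3.08 × 507.8 = 65.58 mGal
Simple Bouguer anomaly = 238.98 − (65.58) = 173.40 mGal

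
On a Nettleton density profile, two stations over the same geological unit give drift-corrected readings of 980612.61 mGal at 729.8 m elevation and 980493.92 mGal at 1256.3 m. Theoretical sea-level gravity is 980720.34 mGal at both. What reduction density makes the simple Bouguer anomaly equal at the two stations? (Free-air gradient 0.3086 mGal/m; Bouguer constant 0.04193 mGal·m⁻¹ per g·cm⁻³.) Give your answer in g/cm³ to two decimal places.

1.98

Δg_obs = 980493.92 − 980612.61 = -118.69 mGal over Δh = 1256.3 − 729.8 = 526.5 m
Equal Bouguer anomalies ⇒ Δg_obs + (0.3086 − 0.04193ρ)·Δh = 0
0.3086 − 0.04193ρ = −Δg_obs/Δh = 0.22543
ρ = (0.3086 − 0.22543) / 0.04193 = 1.98 g/cm³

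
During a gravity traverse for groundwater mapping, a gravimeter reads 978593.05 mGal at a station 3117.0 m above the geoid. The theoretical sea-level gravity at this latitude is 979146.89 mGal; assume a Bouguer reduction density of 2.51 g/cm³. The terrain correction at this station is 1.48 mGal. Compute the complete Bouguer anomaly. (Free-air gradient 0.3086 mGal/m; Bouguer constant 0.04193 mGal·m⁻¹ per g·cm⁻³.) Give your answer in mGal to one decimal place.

Free-air correction = 0.3086 × 3117.0 = 961.91 mGal
Free-air anomaly = 978593.05 − 979146.89 + (961.91) = 408.07 mGal
Bouguer slab correction = 0.04193 × 2.51 × 3117.0 = 328.05 mGal
Simple Bouguer anomaly = 408.07 − (328.05) = 80.02 mGal
Complete Bouguer anomaly = 80.02 + 1.48 = 81.50 mGal

81.5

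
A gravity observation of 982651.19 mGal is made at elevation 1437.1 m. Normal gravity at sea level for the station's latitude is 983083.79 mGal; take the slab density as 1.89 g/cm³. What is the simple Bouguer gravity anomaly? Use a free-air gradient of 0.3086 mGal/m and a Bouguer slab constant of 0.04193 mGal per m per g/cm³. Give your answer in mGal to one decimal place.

-103.0

Free-air correction = 0.3086 × 1437.1 = 443.49 mGal
Free-air anomaly = 982651.19 − 983083.79 + (443.49) = 10.89 mGal
Bouguer slab correction = 0.04193 × 1.89 × 1437.1 = 113.89 mGal
Simple Bouguer anomaly = 10.89 − (113.89) = -103.00 mGal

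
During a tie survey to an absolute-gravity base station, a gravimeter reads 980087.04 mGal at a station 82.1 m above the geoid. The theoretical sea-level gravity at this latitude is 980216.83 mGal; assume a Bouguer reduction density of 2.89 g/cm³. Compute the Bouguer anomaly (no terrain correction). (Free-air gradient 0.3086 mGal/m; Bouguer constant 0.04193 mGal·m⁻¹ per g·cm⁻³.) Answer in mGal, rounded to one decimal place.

-114.4

Free-air correction = 0.3086 × 82.1 = 25.34 mGal
Free-air anomaly = 980087.04 − 980216.83 + (25.34) = -104.45 mGal
Bouguer slab correction = 0.04193 × 2.89 × 82.1 = 9.95 mGal
Simple Bouguer anomaly = -104.45 − (9.95) = -114.40 mGal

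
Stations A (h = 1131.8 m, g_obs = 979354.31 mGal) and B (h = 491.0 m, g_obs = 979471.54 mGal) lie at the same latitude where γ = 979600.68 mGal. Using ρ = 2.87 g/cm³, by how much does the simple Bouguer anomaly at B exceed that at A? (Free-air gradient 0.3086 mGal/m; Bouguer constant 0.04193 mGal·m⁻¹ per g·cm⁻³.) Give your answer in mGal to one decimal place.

Δg_SB(A) = 979354.31 − 979600.68 + 0.3086×1131.8 − 0.04193×2.87×1131.8 = -33.30 mGal
Δg_SB(B) = 979471.54 − 979600.68 + 0.3086×491.0 − 0.04193×2.87×491.0 = -36.70 mGal
Difference = -36.70 − (-33.30) = -3.40 mGal

-3.4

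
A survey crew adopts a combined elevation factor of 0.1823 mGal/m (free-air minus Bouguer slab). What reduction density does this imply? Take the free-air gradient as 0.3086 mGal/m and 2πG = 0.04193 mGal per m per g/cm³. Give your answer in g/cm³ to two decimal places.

3.01

0.1823 = 0.3086 − 0.04193 × ρ
ρ = (0.3086 − 0.1823) / 0.04193 = 3.01 g/cm³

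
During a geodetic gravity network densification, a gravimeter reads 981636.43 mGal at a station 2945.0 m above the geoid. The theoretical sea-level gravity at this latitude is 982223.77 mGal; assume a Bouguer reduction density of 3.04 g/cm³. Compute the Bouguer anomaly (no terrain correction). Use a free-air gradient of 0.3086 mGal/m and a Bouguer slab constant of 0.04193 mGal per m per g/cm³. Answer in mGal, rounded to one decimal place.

Free-air correction = 0.3086 × 2945.0 = 908.83 mGal
Free-air anomaly = 981636.43 − 982223.77 + (908.83) = 321.49 mGal
Bouguer slab correction = 0.04193 × 3.04 × 2945.0 = 375.39 mGal
Simple Bouguer anomaly = 321.49 − (375.39) = -53.90 mGal

-53.9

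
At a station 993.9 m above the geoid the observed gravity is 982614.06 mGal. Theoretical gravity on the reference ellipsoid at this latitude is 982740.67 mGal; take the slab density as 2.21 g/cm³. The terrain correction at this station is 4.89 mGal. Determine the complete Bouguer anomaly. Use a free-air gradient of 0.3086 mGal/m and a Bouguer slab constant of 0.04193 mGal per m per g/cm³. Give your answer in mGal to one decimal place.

92.9

Free-air correction = 0.3086 × 993.9 = 306.72 mGal
Free-air anomaly = 982614.06 − 982740.67 + (306.72) = 180.11 mGal
Bouguer slab correction = 0.04193 × 2.21 × 993.9 = 92.10 mGal
Simple Bouguer anomaly = 180.11 − (92.10) = 88.01 mGal
Complete Bouguer anomaly = 88.01 + 4.89 = 92.90 mGal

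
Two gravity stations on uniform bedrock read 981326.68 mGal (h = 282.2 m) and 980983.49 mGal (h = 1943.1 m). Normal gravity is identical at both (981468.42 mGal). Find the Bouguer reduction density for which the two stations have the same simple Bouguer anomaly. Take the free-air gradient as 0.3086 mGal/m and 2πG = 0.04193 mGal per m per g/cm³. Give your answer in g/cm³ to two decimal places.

Δg_obs = 980983.49 − 981326.68 = -343.19 mGal over Δh = 1943.1 − 282.2 = 1660.9 m
Equal Bouguer anomalies ⇒ Δg_obs + (0.3086 − 0.04193ρ)·Δh = 0
0.3086 − 0.04193ρ = −Δg_obs/Δh = 0.20663
ρ = (0.3086 − 0.20663) / 0.04193 = 2.43 g/cm³

2.43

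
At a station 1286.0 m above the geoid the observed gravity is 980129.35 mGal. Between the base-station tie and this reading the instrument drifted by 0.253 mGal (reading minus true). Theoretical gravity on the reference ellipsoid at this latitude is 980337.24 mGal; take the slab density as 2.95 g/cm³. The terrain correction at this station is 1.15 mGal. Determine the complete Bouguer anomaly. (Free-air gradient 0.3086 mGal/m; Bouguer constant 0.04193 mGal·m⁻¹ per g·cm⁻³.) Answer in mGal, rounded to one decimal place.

30.8

Drift-corrected reading = 980129.35 − (0.253) = 980129.097 mGal
Free-air correction = 0.3086 × 1286.0 = 396.86 mGal
Free-air anomaly = 980129.097 − 980337.24 + (396.86) = 188.717 mGal
Bouguer slab correction = 0.04193 × 2.95 × 1286.0 = 159.07 mGal
Simple Bouguer anomaly = 188.717 − (159.07) = 29.647 mGal
Complete Bouguer anomaly = 29.647 + 1.15 = 30.797 mGal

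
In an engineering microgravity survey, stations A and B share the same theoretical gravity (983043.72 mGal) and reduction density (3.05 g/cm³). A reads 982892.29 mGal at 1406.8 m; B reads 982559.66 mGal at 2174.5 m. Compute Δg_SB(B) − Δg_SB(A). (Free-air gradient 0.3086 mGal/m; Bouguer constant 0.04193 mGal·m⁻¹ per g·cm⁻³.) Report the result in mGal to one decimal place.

-193.9

Δg_SB(A) = 982892.29 − 983043.72 + 0.3086×1406.8 − 0.04193×3.05×1406.8 = 102.80 mGal
Δg_SB(B) = 982559.66 − 983043.72 + 0.3086×2174.5 − 0.04193×3.05×2174.5 = -91.10 mGal
Difference = -91.10 − (102.80) = -193.90 mGal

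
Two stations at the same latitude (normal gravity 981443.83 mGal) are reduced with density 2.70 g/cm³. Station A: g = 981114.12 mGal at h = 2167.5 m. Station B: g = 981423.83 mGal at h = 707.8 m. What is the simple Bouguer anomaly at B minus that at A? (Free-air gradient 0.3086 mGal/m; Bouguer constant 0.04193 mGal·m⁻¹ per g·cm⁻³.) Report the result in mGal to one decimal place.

24.5

Δg_SB(A) = 981114.12 − 981443.83 + 0.3086×2167.5 − 0.04193×2.70×2167.5 = 93.80 mGal
Δg_SB(B) = 981423.83 − 981443.83 + 0.3086×707.8 − 0.04193×2.70×707.8 = 118.30 mGal
Difference = 118.30 − (93.80) = 24.50 mGal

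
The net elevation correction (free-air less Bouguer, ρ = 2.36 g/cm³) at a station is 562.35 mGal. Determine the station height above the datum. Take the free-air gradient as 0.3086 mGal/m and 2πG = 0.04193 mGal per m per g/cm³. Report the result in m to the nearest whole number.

2682

Combined gradient = 0.3086 − 0.04193 × 2.36 = 0.2096452 mGal/m
h = 562.35 / 0.2096452 = 2682.39 m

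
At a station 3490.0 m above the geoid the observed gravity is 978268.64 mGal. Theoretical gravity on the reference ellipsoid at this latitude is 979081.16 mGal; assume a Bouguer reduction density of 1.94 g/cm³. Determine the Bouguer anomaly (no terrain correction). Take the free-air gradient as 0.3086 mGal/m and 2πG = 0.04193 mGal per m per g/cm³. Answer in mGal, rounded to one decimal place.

Free-air correction = 0.3086 × 3490.0 = 1077.01 mGal
Free-air anomaly = 978268.64 − 979081.16 + (1077.01) = 264.49 mGal
Bouguer slab correction = 0.04193 × 1.94 × 3490.0 = 283.89 mGal
Simple Bouguer anomaly = 264.49 − (283.89) = -19.40 mGal

-19.4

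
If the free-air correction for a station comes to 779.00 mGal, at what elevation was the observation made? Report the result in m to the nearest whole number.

2524

h = 779.00 / 0.3086 = 2524.30 m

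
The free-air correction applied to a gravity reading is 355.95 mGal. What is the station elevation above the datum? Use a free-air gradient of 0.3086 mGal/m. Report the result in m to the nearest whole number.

1153

h = 355.95 / 0.3086 = 1153.43 m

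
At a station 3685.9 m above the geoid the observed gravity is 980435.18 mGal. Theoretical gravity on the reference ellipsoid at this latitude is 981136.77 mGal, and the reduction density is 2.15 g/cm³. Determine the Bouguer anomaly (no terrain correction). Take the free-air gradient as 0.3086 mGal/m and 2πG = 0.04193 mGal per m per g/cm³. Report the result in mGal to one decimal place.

Free-air correction = 0.3086 × 3685.9 = 1137.47 mGal
Free-air anomaly = 980435.18 − 981136.77 + (1137.47) = 435.88 mGal
Bouguer slab correction = 0.04193 × 2.15 × 3685.9 = 332.28 mGal
Simple Bouguer anomaly = 435.88 − (332.28) = 103.60 mGal

103.6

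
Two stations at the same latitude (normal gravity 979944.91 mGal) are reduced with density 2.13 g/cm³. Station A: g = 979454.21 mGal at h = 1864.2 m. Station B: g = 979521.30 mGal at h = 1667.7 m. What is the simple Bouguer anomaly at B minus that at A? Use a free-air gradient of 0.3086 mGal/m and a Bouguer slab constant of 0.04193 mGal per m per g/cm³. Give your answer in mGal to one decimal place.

Δg_SB(A) = 979454.21 − 979944.91 + 0.3086×1864.2 − 0.04193×2.13×1864.2 = -81.90 mGal
Δg_SB(B) = 979521.30 − 979944.91 + 0.3086×1667.7 − 0.04193×2.13×1667.7 = -57.90 mGal
Difference = -57.90 − (-81.90) = 24.00 mGal

24.0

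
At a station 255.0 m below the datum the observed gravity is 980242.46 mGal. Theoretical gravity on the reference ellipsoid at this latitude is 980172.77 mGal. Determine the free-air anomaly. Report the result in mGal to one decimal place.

-9.0

Free-air correction = 0.3086 × -255.0 = -78.69 mGal
Free-air anomaly = 980242.46 − 980172.77 + (-78.69) = -9.00 mGal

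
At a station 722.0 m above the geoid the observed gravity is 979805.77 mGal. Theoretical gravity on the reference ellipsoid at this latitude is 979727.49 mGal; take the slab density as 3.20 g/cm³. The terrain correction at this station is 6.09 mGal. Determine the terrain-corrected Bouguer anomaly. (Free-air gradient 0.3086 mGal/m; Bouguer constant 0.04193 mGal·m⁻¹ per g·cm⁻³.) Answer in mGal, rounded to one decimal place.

210.3

Free-air correction = 0.3086 × 722.0 = 222.81 mGal
Free-air anomaly = 979805.77 − 979727.49 + (222.81) = 301.09 mGal
Bouguer slab correction = 0.04193 × 3.20 × 722.0 = 96.88 mGal
Simple Bouguer anomaly = 301.09 − (96.88) = 204.21 mGal
Complete Bouguer anomaly = 204.21 + 6.09 = 210.30 mGal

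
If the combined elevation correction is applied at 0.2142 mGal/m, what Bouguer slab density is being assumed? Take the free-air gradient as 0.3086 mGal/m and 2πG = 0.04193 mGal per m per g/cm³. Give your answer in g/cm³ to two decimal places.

2.25

0.2142 = 0.3086 − 0.04193 × ρ
ρ = (0.3086 − 0.2142) / 0.04193 = 2.25 g/cm³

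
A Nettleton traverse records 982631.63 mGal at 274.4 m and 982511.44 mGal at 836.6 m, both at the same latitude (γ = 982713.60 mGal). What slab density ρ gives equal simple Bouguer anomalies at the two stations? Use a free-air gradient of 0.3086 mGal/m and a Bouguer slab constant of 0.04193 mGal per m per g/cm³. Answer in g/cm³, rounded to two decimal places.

Δg_obs = 982511.44 − 982631.63 = -120.19 mGal over Δh = 836.6 − 274.4 = 562.2 m
Equal Bouguer anomalies ⇒ Δg_obs + (0.3086 − 0.04193ρ)·Δh = 0
0.3086 − 0.04193ρ = −Δg_obs/Δh = 0.21379
ρ = (0.3086 − 0.21379) / 0.04193 = 2.26 g/cm³

2.26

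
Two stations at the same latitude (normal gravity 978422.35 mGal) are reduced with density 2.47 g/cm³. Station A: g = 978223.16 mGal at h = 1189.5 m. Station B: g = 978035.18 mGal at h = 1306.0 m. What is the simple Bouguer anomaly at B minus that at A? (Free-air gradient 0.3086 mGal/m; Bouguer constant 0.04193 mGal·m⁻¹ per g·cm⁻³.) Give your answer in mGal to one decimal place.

-164.1

Δg_SB(A) = 978223.16 − 978422.35 + 0.3086×1189.5 − 0.04193×2.47×1189.5 = 44.70 mGal
Δg_SB(B) = 978035.18 − 978422.35 + 0.3086×1306.0 − 0.04193×2.47×1306.0 = -119.40 mGal
Difference = -119.40 − (44.70) = -164.10 mGal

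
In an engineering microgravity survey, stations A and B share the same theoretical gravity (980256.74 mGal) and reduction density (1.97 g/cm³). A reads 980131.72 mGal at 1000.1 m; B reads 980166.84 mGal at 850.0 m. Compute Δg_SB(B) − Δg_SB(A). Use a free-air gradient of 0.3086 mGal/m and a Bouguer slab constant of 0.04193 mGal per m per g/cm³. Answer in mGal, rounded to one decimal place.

1.2

Δg_SB(A) = 980131.72 − 980256.74 + 0.3086×1000.1 − 0.04193×1.97×1000.1 = 101.00 mGal
Δg_SB(B) = 980166.84 − 980256.74 + 0.3086×850.0 − 0.04193×1.97×850.0 = 102.20 mGal
Difference = 102.20 − (101.00) = 1.20 mGal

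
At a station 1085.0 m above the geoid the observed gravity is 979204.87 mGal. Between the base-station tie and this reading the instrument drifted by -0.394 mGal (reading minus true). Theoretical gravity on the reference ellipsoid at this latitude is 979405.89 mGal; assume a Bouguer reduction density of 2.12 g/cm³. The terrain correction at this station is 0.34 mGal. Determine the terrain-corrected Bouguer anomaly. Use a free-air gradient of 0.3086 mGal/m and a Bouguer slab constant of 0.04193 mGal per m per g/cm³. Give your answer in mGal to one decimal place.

Drift-corrected reading = 979204.87 − (-0.394) = 979205.264 mGal
Free-air correction = 0.3086 × 1085.0 = 334.83 mGal
Free-air anomaly = 979205.264 − 979405.89 + (334.83) = 134.204 mGal
Bouguer slab correction = 0.04193 × 2.12 × 1085.0 = 96.45 mGal
Simple Bouguer anomaly = 134.204 − (96.45) = 37.754 mGal
Complete Bouguer anomaly = 37.754 + 0.34 = 38.094 mGal

38.1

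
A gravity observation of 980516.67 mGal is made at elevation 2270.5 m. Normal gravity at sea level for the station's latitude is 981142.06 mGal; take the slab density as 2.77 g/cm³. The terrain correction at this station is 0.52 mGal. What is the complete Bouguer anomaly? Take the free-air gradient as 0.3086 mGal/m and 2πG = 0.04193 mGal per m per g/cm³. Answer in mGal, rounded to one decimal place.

-187.9

Free-air correction = 0.3086 × 2270.5 = 700.68 mGal
Free-air anomaly = 980516.67 − 981142.06 + (700.68) = 75.29 mGal
Bouguer slab correction = 0.04193 × 2.77 × 2270.5 = 263.71 mGal
Simple Bouguer anomaly = 75.29 − (263.71) = -188.42 mGal
Complete Bouguer anomaly = -188.42 + 0.52 = -187.90 mGal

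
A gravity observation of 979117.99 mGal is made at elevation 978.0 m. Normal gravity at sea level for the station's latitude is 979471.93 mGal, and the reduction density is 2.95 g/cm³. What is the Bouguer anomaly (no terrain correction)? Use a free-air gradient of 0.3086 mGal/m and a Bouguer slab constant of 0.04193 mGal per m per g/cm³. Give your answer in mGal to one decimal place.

-173.1

Free-air correction = 0.3086 × 978.0 = 301.81 mGal
Free-air anomaly = 979117.99 − 979471.93 + (301.81) = -52.13 mGal
Bouguer slab correction = 0.04193 × 2.95 × 978.0 = 120.97 mGal
Simple Bouguer anomaly = -52.13 − (120.97) = -173.10 mGal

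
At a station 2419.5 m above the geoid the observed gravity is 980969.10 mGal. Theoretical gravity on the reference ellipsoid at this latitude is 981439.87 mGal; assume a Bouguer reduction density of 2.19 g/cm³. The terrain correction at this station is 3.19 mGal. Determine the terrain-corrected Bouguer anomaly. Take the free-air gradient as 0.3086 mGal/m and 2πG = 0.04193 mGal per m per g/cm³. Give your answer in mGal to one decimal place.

Free-air correction = 0.3086 × 2419.5 = 746.66 mGal
Free-air anomaly = 980969.10 − 981439.87 + (746.66) = 275.89 mGal
Bouguer slab correction = 0.04193 × 2.19 × 2419.5 = 222.17 mGal
Simple Bouguer anomaly = 275.89 − (222.17) = 53.72 mGal
Complete Bouguer anomaly = 53.72 + 3.19 = 56.91 mGal

56.9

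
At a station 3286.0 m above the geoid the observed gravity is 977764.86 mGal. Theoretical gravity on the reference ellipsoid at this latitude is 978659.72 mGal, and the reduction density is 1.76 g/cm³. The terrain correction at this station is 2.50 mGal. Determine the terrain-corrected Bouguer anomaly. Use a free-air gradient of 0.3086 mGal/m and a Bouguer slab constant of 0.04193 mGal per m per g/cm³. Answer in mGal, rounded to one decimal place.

-120.8

Free-air correction = 0.3086 × 3286.0 = 1014.06 mGal
Free-air anomaly = 977764.86 − 978659.72 + (1014.06) = 119.20 mGal
Bouguer slab correction = 0.04193 × 1.76 × 3286.0 = 242.50 mGal
Simple Bouguer anomaly = 119.20 − (242.50) = -123.30 mGal
Complete Bouguer anomaly = -123.30 + 2.50 = -120.80 mGal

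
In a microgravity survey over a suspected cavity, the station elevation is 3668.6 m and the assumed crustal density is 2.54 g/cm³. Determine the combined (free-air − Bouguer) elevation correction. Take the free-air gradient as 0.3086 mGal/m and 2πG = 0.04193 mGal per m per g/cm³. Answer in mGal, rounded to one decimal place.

Combined gradient = 0.3086 − 0.04193 × 2.54 = 0.2020978 mGal/m
Combined elevation correction = 0.2020978 × 3668.6 = 741.4 mGal

741.4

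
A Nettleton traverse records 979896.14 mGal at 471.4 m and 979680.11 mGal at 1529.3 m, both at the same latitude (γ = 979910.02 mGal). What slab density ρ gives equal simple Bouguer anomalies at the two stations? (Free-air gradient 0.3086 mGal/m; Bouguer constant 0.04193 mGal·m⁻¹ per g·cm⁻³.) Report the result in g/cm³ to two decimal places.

2.49

Δg_obs = 979680.11 − 979896.14 = -216.03 mGal over Δh = 1529.3 − 471.4 = 1057.9 m
Equal Bouguer anomalies ⇒ Δg_obs + (0.3086 − 0.04193ρ)·Δh = 0
0.3086 − 0.04193ρ = −Δg_obs/Δh = 0.20421
ρ = (0.3086 − 0.20421) / 0.04193 = 2.49 g/cm³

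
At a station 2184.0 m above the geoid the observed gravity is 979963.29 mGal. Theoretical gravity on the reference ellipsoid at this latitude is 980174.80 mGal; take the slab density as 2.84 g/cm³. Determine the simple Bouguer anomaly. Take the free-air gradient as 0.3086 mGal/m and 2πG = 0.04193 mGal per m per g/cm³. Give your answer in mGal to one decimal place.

202.4

Free-air correction = 0.3086 × 2184.0 = 673.98 mGal
Free-air anomaly = 979963.29 − 980174.80 + (673.98) = 462.47 mGal
Bouguer slab correction = 0.04193 × 2.84 × 2184.0 = 260.07 mGal
Simple Bouguer anomaly = 462.47 − (260.07) = 202.40 mGal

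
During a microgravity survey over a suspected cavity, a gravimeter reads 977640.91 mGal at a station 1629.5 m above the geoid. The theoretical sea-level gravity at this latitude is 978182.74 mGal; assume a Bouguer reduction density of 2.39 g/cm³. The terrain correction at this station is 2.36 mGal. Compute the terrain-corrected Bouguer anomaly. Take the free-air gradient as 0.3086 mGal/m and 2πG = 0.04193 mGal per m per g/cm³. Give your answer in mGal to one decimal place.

Free-air correction = 0.3086 × 1629.5 = 502.86 mGal
Free-air anomaly = 977640.91 − 978182.74 + (502.86) = -38.97 mGal
Bouguer slab correction = 0.04193 × 2.39 × 1629.5 = 163.30 mGal
Simple Bouguer anomaly = -38.97 − (163.30) = -202.27 mGal
Complete Bouguer anomaly = -202.27 + 2.36 = -199.91 mGal

-199.9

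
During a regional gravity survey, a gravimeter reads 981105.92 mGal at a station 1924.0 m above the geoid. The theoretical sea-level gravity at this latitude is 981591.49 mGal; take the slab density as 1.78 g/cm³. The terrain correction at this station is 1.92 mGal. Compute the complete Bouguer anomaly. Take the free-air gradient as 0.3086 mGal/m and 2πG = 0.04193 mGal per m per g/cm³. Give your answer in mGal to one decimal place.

Free-air correction = 0.3086 × 1924.0 = 593.75 mGal
Free-air anomaly = 981105.92 − 981591.49 + (593.75) = 108.18 mGal
Bouguer slab correction = 0.04193 × 1.78 × 1924.0 = 143.60 mGal
Simple Bouguer anomaly = 108.18 − (143.60) = -35.42 mGal
Complete Bouguer anomaly = -35.42 + 1.92 = -33.50 mGal

-33.5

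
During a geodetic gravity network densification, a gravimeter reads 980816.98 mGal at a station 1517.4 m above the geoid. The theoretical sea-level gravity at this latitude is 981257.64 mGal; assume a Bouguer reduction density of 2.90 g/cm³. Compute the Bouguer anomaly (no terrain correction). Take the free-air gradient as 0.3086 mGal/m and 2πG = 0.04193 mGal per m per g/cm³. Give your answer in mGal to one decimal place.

-156.9

Free-air correction = 0.3086 × 1517.4 = 468.27 mGal
Free-air anomaly = 980816.98 − 981257.64 + (468.27) = 27.61 mGal
Bouguer slab correction = 0.04193 × 2.90 × 1517.4 = 184.51 mGal
Simple Bouguer anomaly = 27.61 − (184.51) = -156.90 mGal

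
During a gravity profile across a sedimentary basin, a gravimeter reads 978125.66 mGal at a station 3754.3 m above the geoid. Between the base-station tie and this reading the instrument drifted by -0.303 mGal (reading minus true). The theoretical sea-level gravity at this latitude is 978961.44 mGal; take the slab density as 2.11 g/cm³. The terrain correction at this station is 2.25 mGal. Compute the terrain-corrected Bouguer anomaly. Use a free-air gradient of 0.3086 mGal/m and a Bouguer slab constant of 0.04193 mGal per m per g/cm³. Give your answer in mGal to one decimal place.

-6.8

Drift-corrected reading = 978125.66 − (-0.303) = 978125.963 mGal
Free-air correction = 0.3086 × 3754.3 = 1158.58 mGal
Free-air anomaly = 978125.963 − 978961.44 + (1158.58) = 323.103 mGal
Bouguer slab correction = 0.04193 × 2.11 × 3754.3 = 332.15 mGal
Simple Bouguer anomaly = 323.103 − (332.15) = -9.047 mGal
Complete Bouguer anomaly = -9.047 + 2.25 = -6.797 mGal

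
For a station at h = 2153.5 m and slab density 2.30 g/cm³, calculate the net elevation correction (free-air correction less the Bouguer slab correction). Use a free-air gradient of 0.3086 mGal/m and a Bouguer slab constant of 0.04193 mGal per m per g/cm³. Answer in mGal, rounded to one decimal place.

456.9

Combined gradient = 0.3086 − 0.04193 × 2.30 = 0.2121610 mGal/m
Combined elevation correction = 0.2121610 × 2153.5 = 456.9 mGal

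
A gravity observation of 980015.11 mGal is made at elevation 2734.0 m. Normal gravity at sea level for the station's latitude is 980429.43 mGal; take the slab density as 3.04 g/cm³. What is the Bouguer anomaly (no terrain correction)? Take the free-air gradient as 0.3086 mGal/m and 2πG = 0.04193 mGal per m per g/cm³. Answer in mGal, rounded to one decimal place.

Free-air correction = 0.3086 × 2734.0 = 843.71 mGal
Free-air anomaly = 980015.11 − 980429.43 + (843.71) = 429.39 mGal
Bouguer slab correction = 0.04193 × 3.04 × 2734.0 = 348.50 mGal
Simple Bouguer anomaly = 429.39 − (348.50) = 80.89 mGal

80.9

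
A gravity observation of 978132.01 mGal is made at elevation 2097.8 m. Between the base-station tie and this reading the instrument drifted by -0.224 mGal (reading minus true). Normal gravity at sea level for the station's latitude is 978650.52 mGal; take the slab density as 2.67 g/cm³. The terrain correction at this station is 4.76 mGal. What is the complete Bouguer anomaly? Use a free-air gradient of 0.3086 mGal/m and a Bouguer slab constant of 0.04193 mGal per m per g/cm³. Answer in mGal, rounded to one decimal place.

-101.0

Drift-corrected reading = 978132.01 − (-0.224) = 978132.234 mGal
Free-air correction = 0.3086 × 2097.8 = 647.38 mGal
Free-air anomaly = 978132.234 − 978650.52 + (647.38) = 129.094 mGal
Bouguer slab correction = 0.04193 × 2.67 × 2097.8 = 234.86 mGal
Simple Bouguer anomaly = 129.094 − (234.86) = -105.766 mGal
Complete Bouguer anomaly = -105.766 + 4.76 = -101.006 mGal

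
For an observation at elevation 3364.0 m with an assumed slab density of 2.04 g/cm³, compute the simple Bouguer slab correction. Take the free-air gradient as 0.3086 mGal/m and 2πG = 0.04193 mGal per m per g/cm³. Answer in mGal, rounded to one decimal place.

287.7

Bouguer slab correction = 0.04193 × 2.04 × 3364.0 = 287.7 mGal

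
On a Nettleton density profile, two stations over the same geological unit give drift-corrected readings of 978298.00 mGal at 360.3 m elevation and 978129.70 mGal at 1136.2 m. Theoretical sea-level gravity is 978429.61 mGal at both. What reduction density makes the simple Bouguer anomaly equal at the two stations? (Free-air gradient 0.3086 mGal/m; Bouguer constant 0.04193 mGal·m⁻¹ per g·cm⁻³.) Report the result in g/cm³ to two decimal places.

Δg_obs = 978129.70 − 978298.00 = -168.30 mGal over Δh = 1136.2 − 360.3 = 775.9 m
Equal Bouguer anomalies ⇒ Δg_obs + (0.3086 − 0.04193ρ)·Δh = 0
0.3086 − 0.04193ρ = −Δg_obs/Δh = 0.21691
ρ = (0.3086 − 0.21691) / 0.04193 = 2.19 g/cm³

2.19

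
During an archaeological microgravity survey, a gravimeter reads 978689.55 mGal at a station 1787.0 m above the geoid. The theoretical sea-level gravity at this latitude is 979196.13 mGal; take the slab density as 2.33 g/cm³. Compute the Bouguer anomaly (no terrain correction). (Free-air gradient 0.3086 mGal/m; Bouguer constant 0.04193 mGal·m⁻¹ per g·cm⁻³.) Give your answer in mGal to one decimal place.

-129.7

Free-air correction = 0.3086 × 1787.0 = 551.47 mGal
Free-air anomaly = 978689.55 − 979196.13 + (551.47) = 44.89 mGal
Bouguer slab correction = 0.04193 × 2.33 × 1787.0 = 174.58 mGal
Simple Bouguer anomaly = 44.89 − (174.58) = -129.69 mGal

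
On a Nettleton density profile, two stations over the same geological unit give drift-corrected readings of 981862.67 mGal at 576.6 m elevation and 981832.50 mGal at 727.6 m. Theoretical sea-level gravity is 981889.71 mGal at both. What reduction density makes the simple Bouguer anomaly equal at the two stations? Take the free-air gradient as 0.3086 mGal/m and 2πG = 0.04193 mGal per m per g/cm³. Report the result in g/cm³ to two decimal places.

2.59

Δg_obs = 981832.50 − 981862.67 = -30.17 mGal over Δh = 727.6 − 576.6 = 151.0 m
Equal Bouguer anomalies ⇒ Δg_obs + (0.3086 − 0.04193ρ)·Δh = 0
0.3086 − 0.04193ρ = −Δg_obs/Δh = 0.19980
ρ = (0.3086 − 0.19980) / 0.04193 = 2.59 g/cm³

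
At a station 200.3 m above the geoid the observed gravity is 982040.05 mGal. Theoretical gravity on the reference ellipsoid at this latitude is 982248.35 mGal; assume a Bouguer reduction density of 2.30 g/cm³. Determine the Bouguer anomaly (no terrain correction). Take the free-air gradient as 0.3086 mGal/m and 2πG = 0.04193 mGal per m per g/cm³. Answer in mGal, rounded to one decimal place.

Free-air correction = 0.3086 × 200.3 = 61.81 mGal
Free-air anomaly = 982040.05 − 982248.35 + (61.81) = -146.49 mGal
Bouguer slab correction = 0.04193 × 2.30 × 200.3 = 19.32 mGal
Simple Bouguer anomaly = -146.49 − (19.32) = -165.81 mGal

-165.8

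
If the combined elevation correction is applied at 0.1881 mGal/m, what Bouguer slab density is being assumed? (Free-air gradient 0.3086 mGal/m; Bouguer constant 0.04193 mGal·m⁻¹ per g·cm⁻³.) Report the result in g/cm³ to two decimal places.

0.1881 = 0.3086 − 0.04193 × ρ
ρ = (0.3086 − 0.1881) / 0.04193 = 2.87 g/cm³

2.87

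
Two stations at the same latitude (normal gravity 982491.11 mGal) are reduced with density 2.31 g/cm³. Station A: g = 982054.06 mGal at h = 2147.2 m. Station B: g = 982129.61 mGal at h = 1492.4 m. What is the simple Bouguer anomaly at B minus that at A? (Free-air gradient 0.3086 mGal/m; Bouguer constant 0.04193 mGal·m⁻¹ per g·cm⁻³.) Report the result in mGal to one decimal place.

-63.1

Δg_SB(A) = 982054.06 − 982491.11 + 0.3086×2147.2 − 0.04193×2.31×2147.2 = 17.60 mGal
Δg_SB(B) = 982129.61 − 982491.11 + 0.3086×1492.4 − 0.04193×2.31×1492.4 = -45.50 mGal
Difference = -45.50 − (17.60) = -63.10 mGal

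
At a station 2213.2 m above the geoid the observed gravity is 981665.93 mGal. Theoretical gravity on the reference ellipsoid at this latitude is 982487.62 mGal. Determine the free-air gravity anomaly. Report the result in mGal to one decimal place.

-138.7

Free-air correction = 0.3086 × 2213.2 = 682.99 mGal
Free-air anomaly = 981665.93 − 982487.62 + (682.99) = -138.70 mGal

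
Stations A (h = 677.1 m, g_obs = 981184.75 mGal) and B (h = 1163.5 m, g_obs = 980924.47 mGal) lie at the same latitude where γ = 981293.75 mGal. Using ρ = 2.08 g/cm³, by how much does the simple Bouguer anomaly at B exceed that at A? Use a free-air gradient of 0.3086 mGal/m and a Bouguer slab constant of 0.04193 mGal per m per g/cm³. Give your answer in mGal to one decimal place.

Δg_SB(A) = 981184.75 − 981293.75 + 0.3086×677.1 − 0.04193×2.08×677.1 = 40.90 mGal
Δg_SB(B) = 980924.47 − 981293.75 + 0.3086×1163.5 − 0.04193×2.08×1163.5 = -111.70 mGal
Difference = -111.70 − (40.90) = -152.60 mGal

-152.6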